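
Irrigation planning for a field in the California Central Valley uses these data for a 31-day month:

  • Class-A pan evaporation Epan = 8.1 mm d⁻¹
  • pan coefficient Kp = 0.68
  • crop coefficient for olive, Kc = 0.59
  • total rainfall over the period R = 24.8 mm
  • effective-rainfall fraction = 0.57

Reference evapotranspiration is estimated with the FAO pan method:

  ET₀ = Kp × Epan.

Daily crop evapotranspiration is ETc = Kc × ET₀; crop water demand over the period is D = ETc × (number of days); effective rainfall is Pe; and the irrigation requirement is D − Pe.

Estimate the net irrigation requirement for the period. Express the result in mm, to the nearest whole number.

ET₀ = 0.68 × 8.1 = 5.5080 mm/d
ETc = Kc × ET₀ = 0.59 × 5.5080 = 3.2497 mm/d
Crop demand D = ETc × 31 d = 3.2497 × 31 = 100.741 mm
Pe = 0.57 × 24.8 = 14.136 mm
D − Pe = 100.741 − 14.136 = 86.605 mm

87 mm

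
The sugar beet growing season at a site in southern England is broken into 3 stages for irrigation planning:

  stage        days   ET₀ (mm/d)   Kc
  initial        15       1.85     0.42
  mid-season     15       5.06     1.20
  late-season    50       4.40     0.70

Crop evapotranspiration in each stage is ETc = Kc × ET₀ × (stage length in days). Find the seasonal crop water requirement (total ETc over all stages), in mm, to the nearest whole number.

257 mm

initial: 0.42 × 1.85 × 15 = 11.66 mm
mid-season: 1.20 × 5.06 × 15 = 91.08 mm
late-season: 0.70 × 4.40 × 50 = 154.00 mm
Seasonal total = 256.74 mm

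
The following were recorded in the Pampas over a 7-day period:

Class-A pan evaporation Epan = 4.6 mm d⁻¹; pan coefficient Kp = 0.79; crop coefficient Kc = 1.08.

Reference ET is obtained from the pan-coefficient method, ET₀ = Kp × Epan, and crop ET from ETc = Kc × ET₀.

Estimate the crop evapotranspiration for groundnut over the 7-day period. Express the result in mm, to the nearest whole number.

ET₀ = 0.79 × 4.6 = 3.6340 mm/d
ETc = Kc × ET₀ = 1.08 × 3.6340 = 3.9247 mm/d
Over 7 days: 3.9247 × 7 = 27.473 mm

27 mm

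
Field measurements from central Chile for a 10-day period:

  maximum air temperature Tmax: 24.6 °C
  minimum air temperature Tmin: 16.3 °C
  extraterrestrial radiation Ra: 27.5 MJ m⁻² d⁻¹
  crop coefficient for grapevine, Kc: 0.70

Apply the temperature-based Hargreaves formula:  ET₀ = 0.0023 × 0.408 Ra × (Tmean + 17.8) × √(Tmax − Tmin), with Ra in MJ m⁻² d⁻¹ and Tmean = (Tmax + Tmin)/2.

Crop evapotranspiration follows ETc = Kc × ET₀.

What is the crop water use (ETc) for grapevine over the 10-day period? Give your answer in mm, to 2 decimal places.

Tmean = (24.6 + 16.3)/2 = 20.45 °C
0.408 Ra = 0.408 × 27.5 = 11.2200 mm/d equivalent
ET₀ = 0.0023 × 11.2200 × (20.45 + 17.8) × √8.3 = 0.0023 × 11.2200 × 38.25 × 2.8810 = 2.8438 mm/d
ETc = Kc × ET₀ = 0.70 × 2.8438 = 1.9907 mm/d
Over 10 days: 1.9907 × 10 = 19.907 mm

19.91 mm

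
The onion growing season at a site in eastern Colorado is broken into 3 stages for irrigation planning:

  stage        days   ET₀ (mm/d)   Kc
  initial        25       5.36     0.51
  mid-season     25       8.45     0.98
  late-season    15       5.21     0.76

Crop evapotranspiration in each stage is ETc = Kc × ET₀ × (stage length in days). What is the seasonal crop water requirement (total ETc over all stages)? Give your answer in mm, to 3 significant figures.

335 mm

initial: 0.51 × 5.36 × 25 = 68.34 mm
mid-season: 0.98 × 8.45 × 25 = 207.03 mm
late-season: 0.76 × 5.21 × 15 = 59.39 mm
Seasonal total = 334.76 mm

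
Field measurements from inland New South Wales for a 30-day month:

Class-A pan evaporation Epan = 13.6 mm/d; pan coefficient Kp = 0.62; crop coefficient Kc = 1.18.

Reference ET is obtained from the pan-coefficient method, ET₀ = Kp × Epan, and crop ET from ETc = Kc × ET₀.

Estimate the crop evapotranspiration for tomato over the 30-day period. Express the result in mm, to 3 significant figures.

ET₀ = 0.62 × 13.6 = 8.4320 mm/d
ETc = Kc × ET₀ = 1.18 × 8.4320 = 9.9498 mm/d
Over 30 days: 9.9498 × 30 = 298.494 mm

298 mm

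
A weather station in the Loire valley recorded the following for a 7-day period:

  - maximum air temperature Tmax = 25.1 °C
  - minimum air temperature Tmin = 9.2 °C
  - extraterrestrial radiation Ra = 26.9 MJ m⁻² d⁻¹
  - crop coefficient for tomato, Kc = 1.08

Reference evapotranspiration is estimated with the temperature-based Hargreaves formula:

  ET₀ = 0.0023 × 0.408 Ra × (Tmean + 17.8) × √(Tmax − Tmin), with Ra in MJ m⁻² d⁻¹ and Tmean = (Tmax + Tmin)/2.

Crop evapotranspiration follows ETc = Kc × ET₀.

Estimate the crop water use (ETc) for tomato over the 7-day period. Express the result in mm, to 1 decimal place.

26.6 mm

Tmean = (25.1 + 9.2)/2 = 17.15 °C
0.408 Ra = 0.408 × 26.9 = 10.9752 mm/d equivalent
ET₀ = 0.0023 × 10.9752 × (17.15 + 17.8) × √15.9 = 0.0023 × 10.9752 × 34.95 × 3.9875 = 3.5179 mm/d
ETc = Kc × ET₀ = 1.08 × 3.5179 = 3.7993 mm/d
Over 7 days: 3.7993 × 7 = 26.595 mm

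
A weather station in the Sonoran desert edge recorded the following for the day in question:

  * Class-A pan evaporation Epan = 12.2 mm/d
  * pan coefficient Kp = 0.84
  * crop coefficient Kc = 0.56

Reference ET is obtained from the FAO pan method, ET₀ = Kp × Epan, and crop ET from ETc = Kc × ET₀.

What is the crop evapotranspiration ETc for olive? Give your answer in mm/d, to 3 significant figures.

ET₀ = 0.84 × 12.2 = 10.2480 mm/d
ETc = Kc × ET₀ = 0.56 × 10.2480 = 5.7389 mm/d

5.74 mm/d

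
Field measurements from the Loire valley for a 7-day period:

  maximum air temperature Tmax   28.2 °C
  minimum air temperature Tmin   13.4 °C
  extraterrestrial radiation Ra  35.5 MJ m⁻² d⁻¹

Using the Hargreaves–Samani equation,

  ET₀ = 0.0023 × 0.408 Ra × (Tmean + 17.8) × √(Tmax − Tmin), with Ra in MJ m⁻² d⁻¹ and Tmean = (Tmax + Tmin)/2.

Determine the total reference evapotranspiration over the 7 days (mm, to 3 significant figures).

Tmean = (28.2 + 13.4)/2 = 20.80 °C
0.408 Ra = 0.408 × 35.5 = 14.4840 mm/d equivalent
ET₀ = 0.0023 × 14.4840 × (20.80 + 17.8) × √14.8 = 0.0023 × 14.4840 × 38.60 × 3.8471 = 4.9469 mm/d
Over 7 days: 4.9469 × 7 = 34.628 mm

34.6 mm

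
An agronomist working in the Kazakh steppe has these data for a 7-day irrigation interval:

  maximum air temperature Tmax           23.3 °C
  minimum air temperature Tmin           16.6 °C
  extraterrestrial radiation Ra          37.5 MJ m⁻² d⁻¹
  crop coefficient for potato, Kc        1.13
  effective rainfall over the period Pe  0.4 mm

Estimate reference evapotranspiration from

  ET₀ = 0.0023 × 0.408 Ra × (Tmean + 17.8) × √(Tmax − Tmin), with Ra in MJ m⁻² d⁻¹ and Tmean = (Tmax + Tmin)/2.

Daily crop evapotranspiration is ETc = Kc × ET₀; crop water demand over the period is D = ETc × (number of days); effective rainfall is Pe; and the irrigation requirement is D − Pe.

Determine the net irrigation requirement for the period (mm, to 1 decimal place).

Tmean = (23.3 + 16.6)/2 = 19.95 °C
0.408 Ra = 0.408 × 37.5 = 15.3000 mm/d equivalent
ET₀ = 0.0023 × 15.3000 × (19.95 + 17.8) × √6.7 = 0.0023 × 15.3000 × 37.75 × 2.5884 = 3.4385 mm/d
ETc = Kc × ET₀ = 1.13 × 3.4385 = 3.8855 mm/d
Crop demand D = ETc × 7 d = 3.8855 × 7 = 27.199 mm
D − Pe = 27.199 − 0.4 = 26.799 mm

26.8 mm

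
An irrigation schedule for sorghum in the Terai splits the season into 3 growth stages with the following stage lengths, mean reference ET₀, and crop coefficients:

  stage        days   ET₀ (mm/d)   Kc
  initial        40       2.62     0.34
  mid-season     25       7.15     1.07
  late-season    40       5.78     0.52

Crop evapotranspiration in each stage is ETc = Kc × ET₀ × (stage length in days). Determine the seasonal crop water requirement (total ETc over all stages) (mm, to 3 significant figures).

347 mm

initial: 0.34 × 2.62 × 40 = 35.63 mm
mid-season: 1.07 × 7.15 × 25 = 191.26 mm
late-season: 0.52 × 5.78 × 40 = 120.22 mm
Seasonal total = 347.11 mm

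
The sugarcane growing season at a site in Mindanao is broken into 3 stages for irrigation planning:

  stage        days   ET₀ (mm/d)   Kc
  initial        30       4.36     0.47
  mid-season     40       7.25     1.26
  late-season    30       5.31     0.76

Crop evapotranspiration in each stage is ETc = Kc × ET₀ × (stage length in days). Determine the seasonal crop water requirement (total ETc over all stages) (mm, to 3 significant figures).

548 mm

initial: 0.47 × 4.36 × 30 = 61.48 mm
mid-season: 1.26 × 7.25 × 40 = 365.40 mm
late-season: 0.76 × 5.31 × 30 = 121.07 mm
Seasonal total = 547.95 mm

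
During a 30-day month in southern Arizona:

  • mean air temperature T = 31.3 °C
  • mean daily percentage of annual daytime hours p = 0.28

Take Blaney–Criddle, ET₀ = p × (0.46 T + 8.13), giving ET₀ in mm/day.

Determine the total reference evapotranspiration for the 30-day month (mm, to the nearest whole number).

ET₀ = 0.28 × (0.46 × 31.3 + 8.13) = 0.28 × 22.528 = 6.3078 mm/d
Monthly total = 6.3078 × 30 = 189.234 mm

189 mm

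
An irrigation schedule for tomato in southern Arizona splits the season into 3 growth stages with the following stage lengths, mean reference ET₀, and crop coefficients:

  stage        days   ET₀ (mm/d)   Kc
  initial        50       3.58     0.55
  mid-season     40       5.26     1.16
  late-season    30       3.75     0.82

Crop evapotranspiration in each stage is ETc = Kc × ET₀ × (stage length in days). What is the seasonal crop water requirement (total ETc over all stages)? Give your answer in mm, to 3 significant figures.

435 mm

initial: 0.55 × 3.58 × 50 = 98.45 mm
mid-season: 1.16 × 5.26 × 40 = 244.06 mm
late-season: 0.82 × 3.75 × 30 = 92.25 mm
Seasonal total = 434.76 mm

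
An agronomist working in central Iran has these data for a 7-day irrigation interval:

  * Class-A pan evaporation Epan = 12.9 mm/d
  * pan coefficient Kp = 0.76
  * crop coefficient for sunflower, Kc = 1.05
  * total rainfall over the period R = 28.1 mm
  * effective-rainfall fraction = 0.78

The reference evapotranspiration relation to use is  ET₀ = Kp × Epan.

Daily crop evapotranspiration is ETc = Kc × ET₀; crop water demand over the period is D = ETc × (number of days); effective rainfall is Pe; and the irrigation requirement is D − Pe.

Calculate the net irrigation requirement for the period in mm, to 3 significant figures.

ET₀ = 0.76 × 12.9 = 9.8040 mm/d
ETc = Kc × ET₀ = 1.05 × 9.8040 = 10.2942 mm/d
Crop demand D = ETc × 7 d = 10.2942 × 7 = 72.059 mm
Pe = 0.78 × 28.1 = 21.918 mm
D − Pe = 72.059 − 21.918 = 50.141 mm

50.1 mm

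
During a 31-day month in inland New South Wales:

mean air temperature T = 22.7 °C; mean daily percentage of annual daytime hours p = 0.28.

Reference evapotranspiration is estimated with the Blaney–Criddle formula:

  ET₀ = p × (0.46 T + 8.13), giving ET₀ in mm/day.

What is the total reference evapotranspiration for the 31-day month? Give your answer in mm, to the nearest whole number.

ET₀ = 0.28 × (0.46 × 22.7 + 8.13) = 0.28 × 18.572 = 5.2002 mm/d
Monthly total = 5.2002 × 31 = 161.206 mm

161 mm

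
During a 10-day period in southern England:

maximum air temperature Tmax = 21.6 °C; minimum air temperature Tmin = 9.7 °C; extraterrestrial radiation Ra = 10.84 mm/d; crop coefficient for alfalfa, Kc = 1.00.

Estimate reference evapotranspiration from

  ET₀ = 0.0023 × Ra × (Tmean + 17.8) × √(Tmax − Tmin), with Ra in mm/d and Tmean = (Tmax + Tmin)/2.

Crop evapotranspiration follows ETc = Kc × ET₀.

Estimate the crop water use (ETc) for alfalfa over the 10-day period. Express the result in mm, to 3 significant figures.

28.8 mm

Tmean = (21.6 + 9.7)/2 = 15.65 °C
ET₀ = 0.0023 × 10.84 × (15.65 + 17.8) × √11.9 = 0.0023 × 10.84 × 33.45 × 3.4496 = 2.8769 mm/d
ETc = Kc × ET₀ = 1.00 × 2.8769 = 2.8769 mm/d
Over 10 days: 2.8769 × 10 = 28.769 mm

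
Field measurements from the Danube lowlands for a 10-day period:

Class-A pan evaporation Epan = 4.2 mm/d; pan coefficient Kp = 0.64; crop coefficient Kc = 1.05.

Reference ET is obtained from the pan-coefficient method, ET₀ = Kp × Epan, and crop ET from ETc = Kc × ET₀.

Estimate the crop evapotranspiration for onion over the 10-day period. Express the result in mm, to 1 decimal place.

28.2 mm

ET₀ = 0.64 × 4.2 = 2.6880 mm/d
ETc = Kc × ET₀ = 1.05 × 2.6880 = 2.8224 mm/d
Over 10 days: 2.8224 × 10 = 28.224 mm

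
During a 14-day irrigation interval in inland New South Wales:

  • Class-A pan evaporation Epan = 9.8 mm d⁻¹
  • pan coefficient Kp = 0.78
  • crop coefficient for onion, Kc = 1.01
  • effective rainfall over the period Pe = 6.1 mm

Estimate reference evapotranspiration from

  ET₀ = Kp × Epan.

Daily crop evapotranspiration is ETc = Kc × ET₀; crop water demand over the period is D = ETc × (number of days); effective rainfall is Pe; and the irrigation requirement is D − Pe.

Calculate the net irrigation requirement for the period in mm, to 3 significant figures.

102 mm

ET₀ = 0.78 × 9.8 = 7.6440 mm/d
ETc = Kc × ET₀ = 1.01 × 7.6440 = 7.7204 mm/d
Crop demand D = ETc × 14 d = 7.7204 × 14 = 108.086 mm
D − Pe = 108.086 − 6.1 = 101.986 mm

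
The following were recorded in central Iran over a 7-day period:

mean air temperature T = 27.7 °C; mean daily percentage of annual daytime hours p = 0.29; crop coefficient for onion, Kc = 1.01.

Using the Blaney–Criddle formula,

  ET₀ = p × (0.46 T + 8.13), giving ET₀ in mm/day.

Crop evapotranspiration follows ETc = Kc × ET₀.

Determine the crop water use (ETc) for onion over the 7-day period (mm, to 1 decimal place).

ET₀ = 0.29 × (0.46 × 27.7 + 8.13) = 0.29 × 20.872 = 6.0529 mm/d
ETc = Kc × ET₀ = 1.01 × 6.0529 = 6.1134 mm/d
Over 7 days: 6.1134 × 7 = 42.794 mm

42.8 mm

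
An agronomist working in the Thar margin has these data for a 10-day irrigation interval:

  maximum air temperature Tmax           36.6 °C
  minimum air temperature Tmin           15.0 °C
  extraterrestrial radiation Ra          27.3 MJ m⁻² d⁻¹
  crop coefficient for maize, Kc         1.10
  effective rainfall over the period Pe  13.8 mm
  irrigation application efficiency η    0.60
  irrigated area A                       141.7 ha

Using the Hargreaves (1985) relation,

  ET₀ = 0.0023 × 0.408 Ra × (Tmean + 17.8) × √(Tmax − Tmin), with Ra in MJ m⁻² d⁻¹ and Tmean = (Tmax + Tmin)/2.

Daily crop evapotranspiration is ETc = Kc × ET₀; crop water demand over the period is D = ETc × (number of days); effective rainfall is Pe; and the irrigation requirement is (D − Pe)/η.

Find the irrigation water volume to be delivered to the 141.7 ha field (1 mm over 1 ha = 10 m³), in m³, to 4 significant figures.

102300 m³

Tmean = (36.6 + 15.0)/2 = 25.80 °C
0.408 Ra = 0.408 × 27.3 = 11.1384 mm/d equivalent
ET₀ = 0.0023 × 11.1384 × (25.80 + 17.8) × √21.6 = 0.0023 × 11.1384 × 43.60 × 4.6476 = 5.1912 mm/d
ETc = Kc × ET₀ = 1.10 × 5.1912 = 5.7103 mm/d
Crop demand D = ETc × 10 d = 5.7103 × 10 = 57.103 mm
D − Pe = 57.103 − 13.8 = 43.303 mm
Gross irrigation = 43.303 / 0.60 = 72.172 mm
Volume = 72.172 mm × 141.7 ha × 10 = 102267.7 m³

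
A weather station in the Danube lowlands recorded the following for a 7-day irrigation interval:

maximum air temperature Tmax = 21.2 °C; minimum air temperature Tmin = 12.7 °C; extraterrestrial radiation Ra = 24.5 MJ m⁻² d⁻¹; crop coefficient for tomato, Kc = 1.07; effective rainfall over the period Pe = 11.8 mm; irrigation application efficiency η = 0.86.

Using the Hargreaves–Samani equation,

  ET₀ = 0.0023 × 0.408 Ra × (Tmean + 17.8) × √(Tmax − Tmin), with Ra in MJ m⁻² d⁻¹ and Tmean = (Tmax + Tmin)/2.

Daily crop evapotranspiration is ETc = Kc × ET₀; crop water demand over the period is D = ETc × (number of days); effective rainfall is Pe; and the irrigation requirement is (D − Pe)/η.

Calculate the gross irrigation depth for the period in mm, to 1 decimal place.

6.6 mm

Tmean = (21.2 + 12.7)/2 = 16.95 °C
0.408 Ra = 0.408 × 24.5 = 9.9960 mm/d equivalent
ET₀ = 0.0023 × 9.9960 × (16.95 + 17.8) × √8.5 = 0.0023 × 9.9960 × 34.75 × 2.9155 = 2.3293 mm/d
ETc = Kc × ET₀ = 1.07 × 2.3293 = 2.4924 mm/d
Crop demand D = ETc × 7 d = 2.4924 × 7 = 17.447 mm
D − Pe = 17.447 − 11.8 = 5.647 mm
Gross irrigation = 5.647 / 0.86 = 6.566 mm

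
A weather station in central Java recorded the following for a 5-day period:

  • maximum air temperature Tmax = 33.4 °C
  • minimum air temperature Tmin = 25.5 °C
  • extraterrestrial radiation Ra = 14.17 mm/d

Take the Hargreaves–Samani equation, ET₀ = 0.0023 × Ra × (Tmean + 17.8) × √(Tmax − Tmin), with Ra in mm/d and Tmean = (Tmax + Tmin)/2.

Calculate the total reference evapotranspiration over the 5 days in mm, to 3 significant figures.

Tmean = (33.4 + 25.5)/2 = 29.45 °C
ET₀ = 0.0023 × 14.17 × (29.45 + 17.8) × √7.9 = 0.0023 × 14.17 × 47.25 × 2.8107 = 4.3283 mm/d
Over 5 days: 4.3283 × 5 = 21.642 mm

21.6 mm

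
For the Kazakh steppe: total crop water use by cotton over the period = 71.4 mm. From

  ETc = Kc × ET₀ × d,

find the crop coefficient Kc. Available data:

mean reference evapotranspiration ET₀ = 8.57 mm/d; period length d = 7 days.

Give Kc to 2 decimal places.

1.19

ETc = Kc × ET₀ × d  ⇒  Kc = ETc / (ET₀ × d)
Kc = 71.4 / (8.57 × 7) = 71.4 / 59.99 = 1.1902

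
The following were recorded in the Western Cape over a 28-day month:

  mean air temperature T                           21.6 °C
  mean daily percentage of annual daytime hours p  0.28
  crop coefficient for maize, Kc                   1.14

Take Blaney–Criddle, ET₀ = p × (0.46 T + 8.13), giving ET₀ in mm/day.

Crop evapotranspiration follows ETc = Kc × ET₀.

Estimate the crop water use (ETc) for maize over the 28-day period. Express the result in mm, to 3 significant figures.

161 mm

ET₀ = 0.28 × (0.46 × 21.6 + 8.13) = 0.28 × 18.066 = 5.0585 mm/d
ETc = Kc × ET₀ = 1.14 × 5.0585 = 5.7667 mm/d
Over 28 days: 5.7667 × 28 = 161.468 mm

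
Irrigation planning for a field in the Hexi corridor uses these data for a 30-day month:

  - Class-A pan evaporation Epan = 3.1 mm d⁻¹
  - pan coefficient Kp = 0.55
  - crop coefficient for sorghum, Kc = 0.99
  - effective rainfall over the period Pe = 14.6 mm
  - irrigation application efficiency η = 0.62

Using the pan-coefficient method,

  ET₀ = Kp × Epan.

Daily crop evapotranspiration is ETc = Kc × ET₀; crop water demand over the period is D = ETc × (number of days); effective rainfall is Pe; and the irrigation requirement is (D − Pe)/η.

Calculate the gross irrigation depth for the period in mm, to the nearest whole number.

58 mm

ET₀ = 0.55 × 3.1 = 1.7050 mm/d
ETc = Kc × ET₀ = 0.99 × 1.7050 = 1.6880 mm/d
Crop demand D = ETc × 30 d = 1.6880 × 30 = 50.640 mm
D − Pe = 50.640 − 14.6 = 36.040 mm
Gross irrigation = 36.040 / 0.62 = 58.129 mm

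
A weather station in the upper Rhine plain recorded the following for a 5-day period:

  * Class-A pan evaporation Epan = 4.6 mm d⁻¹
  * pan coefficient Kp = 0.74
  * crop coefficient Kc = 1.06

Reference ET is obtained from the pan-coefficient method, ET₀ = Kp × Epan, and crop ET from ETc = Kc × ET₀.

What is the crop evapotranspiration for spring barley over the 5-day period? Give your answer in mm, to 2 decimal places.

ET₀ = 0.74 × 4.6 = 3.4040 mm/d
ETc = Kc × ET₀ = 1.06 × 3.4040 = 3.6082 mm/d
Over 5 days: 3.6082 × 5 = 18.041 mm

18.04 mm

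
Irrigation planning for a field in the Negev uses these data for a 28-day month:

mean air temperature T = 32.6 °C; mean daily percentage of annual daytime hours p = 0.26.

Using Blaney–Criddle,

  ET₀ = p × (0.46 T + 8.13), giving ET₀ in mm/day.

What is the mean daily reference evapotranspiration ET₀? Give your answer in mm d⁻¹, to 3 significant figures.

6.01 mm d⁻¹

ET₀ = 0.26 × (0.46 × 32.6 + 8.13) = 0.26 × 23.126 = 6.0128 mm/d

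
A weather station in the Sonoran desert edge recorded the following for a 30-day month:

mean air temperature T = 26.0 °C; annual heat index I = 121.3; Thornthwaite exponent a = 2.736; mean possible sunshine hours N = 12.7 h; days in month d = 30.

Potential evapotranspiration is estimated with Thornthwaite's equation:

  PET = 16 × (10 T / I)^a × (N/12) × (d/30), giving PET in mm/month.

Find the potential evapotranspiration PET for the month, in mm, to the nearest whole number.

136 mm

10T/I = 10 × 26.0 / 121.3 = 2.1434
(10T/I)^a = 2.1434^2.736 = 8.0519
Uncorrected PET = 16 × 8.0519 = 128.830 mm
Correction = (N/12)(d/30) = (12.7/12)(30/30) = 1.0583
PET = 128.830 × 1.0583 = 136.341 mm/month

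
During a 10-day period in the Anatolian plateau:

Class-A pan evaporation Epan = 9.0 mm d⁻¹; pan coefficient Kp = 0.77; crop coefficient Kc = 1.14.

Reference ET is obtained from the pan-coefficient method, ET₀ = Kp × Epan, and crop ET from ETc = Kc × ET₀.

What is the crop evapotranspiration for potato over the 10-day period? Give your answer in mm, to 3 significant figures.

ET₀ = 0.77 × 9.0 = 6.9300 mm/d
ETc = Kc × ET₀ = 1.14 × 6.9300 = 7.9002 mm/d
Over 10 days: 7.9002 × 10 = 79.002 mm

79.0 mm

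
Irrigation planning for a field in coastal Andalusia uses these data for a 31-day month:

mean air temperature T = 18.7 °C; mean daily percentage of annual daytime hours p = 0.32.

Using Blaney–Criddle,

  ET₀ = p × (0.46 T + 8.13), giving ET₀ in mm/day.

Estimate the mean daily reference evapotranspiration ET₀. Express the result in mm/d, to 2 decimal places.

5.35 mm/d

ET₀ = 0.32 × (0.46 × 18.7 + 8.13) = 0.32 × 16.732 = 5.3542 mm/d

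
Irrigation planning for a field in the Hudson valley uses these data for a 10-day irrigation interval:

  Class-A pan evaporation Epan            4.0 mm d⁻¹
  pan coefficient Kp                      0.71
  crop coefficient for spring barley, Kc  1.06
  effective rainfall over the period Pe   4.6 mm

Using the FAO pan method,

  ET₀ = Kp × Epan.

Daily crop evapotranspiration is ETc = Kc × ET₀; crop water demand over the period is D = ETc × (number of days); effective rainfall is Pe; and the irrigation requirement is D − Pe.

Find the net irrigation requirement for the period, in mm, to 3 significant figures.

25.5 mm

ET₀ = 0.71 × 4.0 = 2.8400 mm/d
ETc = Kc × ET₀ = 1.06 × 2.8400 = 3.0104 mm/d
Crop demand D = ETc × 10 d = 3.0104 × 10 = 30.104 mm
D − Pe = 30.104 − 4.6 = 25.504 mm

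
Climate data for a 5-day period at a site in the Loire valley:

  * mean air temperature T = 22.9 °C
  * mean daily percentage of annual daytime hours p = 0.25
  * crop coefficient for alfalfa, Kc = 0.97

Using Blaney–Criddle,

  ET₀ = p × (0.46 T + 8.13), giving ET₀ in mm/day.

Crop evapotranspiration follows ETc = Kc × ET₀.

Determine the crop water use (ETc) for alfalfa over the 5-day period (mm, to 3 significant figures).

ET₀ = 0.25 × (0.46 × 22.9 + 8.13) = 0.25 × 18.664 = 4.6660 mm/d
ETc = Kc × ET₀ = 0.97 × 4.6660 = 4.5260 mm/d
Over 5 days: 4.5260 × 5 = 22.630 mm

22.6 mm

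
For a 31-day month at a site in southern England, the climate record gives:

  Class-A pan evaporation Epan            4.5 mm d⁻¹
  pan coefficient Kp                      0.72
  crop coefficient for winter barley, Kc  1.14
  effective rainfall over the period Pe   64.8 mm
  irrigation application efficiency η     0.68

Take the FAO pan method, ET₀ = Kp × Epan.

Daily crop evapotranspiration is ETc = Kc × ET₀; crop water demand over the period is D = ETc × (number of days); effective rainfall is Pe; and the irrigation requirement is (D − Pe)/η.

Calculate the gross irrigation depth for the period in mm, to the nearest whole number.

73 mm

ET₀ = 0.72 × 4.5 = 3.2400 mm/d
ETc = Kc × ET₀ = 1.14 × 3.2400 = 3.6936 mm/d
Crop demand D = ETc × 31 d = 3.6936 × 31 = 114.502 mm
D − Pe = 114.502 − 64.8 = 49.702 mm
Gross irrigation = 49.702 / 0.68 = 73.091 mm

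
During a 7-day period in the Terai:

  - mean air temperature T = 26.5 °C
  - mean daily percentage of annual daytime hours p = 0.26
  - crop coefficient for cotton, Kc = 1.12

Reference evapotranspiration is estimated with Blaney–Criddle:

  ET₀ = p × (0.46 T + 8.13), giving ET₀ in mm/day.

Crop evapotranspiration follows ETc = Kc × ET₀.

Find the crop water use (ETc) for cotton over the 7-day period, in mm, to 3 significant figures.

41.4 mm

ET₀ = 0.26 × (0.46 × 26.5 + 8.13) = 0.26 × 20.320 = 5.2832 mm/d
ETc = Kc × ET₀ = 1.12 × 5.2832 = 5.9172 mm/d
Over 7 days: 5.9172 × 7 = 41.420 mm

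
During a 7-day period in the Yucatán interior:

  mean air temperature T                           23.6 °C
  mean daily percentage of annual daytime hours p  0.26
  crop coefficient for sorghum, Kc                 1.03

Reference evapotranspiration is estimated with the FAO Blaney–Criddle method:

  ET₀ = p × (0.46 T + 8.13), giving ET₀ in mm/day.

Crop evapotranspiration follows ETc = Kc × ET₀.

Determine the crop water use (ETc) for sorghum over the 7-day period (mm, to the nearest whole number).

36 mm

ET₀ = 0.26 × (0.46 × 23.6 + 8.13) = 0.26 × 18.986 = 4.9364 mm/d
ETc = Kc × ET₀ = 1.03 × 4.9364 = 5.0845 mm/d
Over 7 days: 5.0845 × 7 = 35.592 mm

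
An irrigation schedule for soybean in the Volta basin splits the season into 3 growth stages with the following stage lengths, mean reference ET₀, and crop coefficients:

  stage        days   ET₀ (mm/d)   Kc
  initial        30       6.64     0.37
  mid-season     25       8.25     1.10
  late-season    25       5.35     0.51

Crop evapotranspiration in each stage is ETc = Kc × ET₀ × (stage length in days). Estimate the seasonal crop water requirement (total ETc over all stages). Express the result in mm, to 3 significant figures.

initial: 0.37 × 6.64 × 30 = 73.70 mm
mid-season: 1.10 × 8.25 × 25 = 226.88 mm
late-season: 0.51 × 5.35 × 25 = 68.21 mm
Seasonal total = 368.79 mm

369 mm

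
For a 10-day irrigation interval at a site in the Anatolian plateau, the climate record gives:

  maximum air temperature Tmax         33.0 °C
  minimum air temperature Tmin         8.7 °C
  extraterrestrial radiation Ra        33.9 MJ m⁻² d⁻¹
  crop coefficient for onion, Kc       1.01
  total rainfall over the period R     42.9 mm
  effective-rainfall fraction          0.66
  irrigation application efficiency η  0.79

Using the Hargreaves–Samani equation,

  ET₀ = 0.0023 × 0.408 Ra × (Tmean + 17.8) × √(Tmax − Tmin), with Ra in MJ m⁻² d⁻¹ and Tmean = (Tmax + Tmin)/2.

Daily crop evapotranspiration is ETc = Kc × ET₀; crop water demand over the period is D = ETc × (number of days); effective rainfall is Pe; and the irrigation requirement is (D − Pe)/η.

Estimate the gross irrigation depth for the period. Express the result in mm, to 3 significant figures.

Tmean = (33.0 + 8.7)/2 = 20.85 °C
0.408 Ra = 0.408 × 33.9 = 13.8312 mm/d equivalent
ET₀ = 0.0023 × 13.8312 × (20.85 + 17.8) × √24.3 = 0.0023 × 13.8312 × 38.65 × 4.9295 = 6.0609 mm/d
ETc = Kc × ET₀ = 1.01 × 6.0609 = 6.1215 mm/d
Crop demand D = ETc × 10 d = 6.1215 × 10 = 61.215 mm
Pe = 0.66 × 42.9 = 28.314 mm
D − Pe = 61.215 − 28.314 = 32.901 mm
Gross irrigation = 32.901 / 0.79 = 41.647 mm

41.6 mm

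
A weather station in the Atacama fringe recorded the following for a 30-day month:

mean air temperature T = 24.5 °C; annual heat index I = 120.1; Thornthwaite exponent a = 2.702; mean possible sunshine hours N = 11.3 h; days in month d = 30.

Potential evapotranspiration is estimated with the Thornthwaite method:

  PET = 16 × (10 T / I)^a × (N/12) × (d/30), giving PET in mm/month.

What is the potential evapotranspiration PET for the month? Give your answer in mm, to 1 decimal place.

103.4 mm

10T/I = 10 × 24.5 / 120.1 = 2.0400
(10T/I)^a = 2.0400^2.702 = 6.8647
Uncorrected PET = 16 × 6.8647 = 109.835 mm
Correction = (N/12)(d/30) = (11.3/12)(30/30) = 0.9417
PET = 109.835 × 0.9417 = 103.432 mm/month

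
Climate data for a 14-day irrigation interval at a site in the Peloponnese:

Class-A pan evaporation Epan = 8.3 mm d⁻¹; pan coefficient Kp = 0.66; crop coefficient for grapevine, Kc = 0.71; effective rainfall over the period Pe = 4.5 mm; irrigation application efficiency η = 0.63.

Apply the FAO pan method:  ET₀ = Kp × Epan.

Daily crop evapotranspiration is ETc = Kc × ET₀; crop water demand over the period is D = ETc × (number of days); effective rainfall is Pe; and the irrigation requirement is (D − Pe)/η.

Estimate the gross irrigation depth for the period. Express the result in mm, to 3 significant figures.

79.3 mm

ET₀ = 0.66 × 8.3 = 5.4780 mm/d
ETc = Kc × ET₀ = 0.71 × 5.4780 = 3.8894 mm/d
Crop demand D = ETc × 14 d = 3.8894 × 14 = 54.452 mm
D − Pe = 54.452 − 4.5 = 49.952 mm
Gross irrigation = 49.952 / 0.63 = 79.289 mm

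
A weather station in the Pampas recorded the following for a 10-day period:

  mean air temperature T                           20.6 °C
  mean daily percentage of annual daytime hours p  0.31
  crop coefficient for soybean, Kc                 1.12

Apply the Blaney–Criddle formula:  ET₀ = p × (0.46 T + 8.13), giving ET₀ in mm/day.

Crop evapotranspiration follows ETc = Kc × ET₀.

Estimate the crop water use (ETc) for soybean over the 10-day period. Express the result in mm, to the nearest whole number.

ET₀ = 0.31 × (0.46 × 20.6 + 8.13) = 0.31 × 17.606 = 5.4579 mm/d
ETc = Kc × ET₀ = 1.12 × 5.4579 = 6.1128 mm/d
Over 10 days: 6.1128 × 10 = 61.128 mm

61 mm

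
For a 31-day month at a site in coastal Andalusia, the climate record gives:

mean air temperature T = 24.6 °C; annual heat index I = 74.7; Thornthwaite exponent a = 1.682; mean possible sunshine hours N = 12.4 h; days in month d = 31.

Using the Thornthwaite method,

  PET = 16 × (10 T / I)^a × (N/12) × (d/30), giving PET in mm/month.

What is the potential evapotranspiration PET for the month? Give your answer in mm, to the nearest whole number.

127 mm

10T/I = 10 × 24.6 / 74.7 = 3.2932
(10T/I)^a = 3.2932^1.682 = 7.4239
Uncorrected PET = 16 × 7.4239 = 118.782 mm
Correction = (N/12)(d/30) = (12.4/12)(31/30) = 1.0678
PET = 118.782 × 1.0678 = 126.835 mm/month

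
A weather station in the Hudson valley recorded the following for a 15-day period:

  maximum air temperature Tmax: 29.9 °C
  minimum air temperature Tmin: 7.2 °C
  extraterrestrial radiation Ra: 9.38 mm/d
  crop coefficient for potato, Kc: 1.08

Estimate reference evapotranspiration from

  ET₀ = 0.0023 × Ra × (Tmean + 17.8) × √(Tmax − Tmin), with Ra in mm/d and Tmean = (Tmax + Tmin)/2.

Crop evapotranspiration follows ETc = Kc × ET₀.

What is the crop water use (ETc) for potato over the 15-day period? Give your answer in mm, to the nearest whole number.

Tmean = (29.9 + 7.2)/2 = 18.55 °C
ET₀ = 0.0023 × 9.38 × (18.55 + 17.8) × √22.7 = 0.0023 × 9.38 × 36.35 × 4.7645 = 3.7364 mm/d
ETc = Kc × ET₀ = 1.08 × 3.7364 = 4.0353 mm/d
Over 15 days: 4.0353 × 15 = 60.530 mm

61 mm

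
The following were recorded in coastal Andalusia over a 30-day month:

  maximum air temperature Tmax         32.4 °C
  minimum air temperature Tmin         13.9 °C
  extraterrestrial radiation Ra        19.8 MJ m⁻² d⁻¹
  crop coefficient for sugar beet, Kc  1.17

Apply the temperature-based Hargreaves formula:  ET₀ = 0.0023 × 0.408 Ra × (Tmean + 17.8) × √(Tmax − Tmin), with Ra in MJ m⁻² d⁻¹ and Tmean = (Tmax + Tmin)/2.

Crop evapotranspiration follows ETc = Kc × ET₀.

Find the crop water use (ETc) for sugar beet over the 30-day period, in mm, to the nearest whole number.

115 mm

Tmean = (32.4 + 13.9)/2 = 23.15 °C
0.408 Ra = 0.408 × 19.8 = 8.0784 mm/d equivalent
ET₀ = 0.0023 × 8.0784 × (23.15 + 17.8) × √18.5 = 0.0023 × 8.0784 × 40.95 × 4.3012 = 3.2726 mm/d
ETc = Kc × ET₀ = 1.17 × 3.2726 = 3.8289 mm/d
Over 30 days: 3.8289 × 30 = 114.867 mm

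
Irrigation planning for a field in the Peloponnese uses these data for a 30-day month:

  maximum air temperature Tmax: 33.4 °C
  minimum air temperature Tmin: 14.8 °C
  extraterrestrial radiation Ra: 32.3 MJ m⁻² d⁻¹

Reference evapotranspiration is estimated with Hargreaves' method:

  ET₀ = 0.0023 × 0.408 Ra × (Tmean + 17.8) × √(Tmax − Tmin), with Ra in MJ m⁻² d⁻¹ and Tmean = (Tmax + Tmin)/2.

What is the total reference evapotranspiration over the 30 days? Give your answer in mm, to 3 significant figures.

Tmean = (33.4 + 14.8)/2 = 24.10 °C
0.408 Ra = 0.408 × 32.3 = 13.1784 mm/d equivalent
ET₀ = 0.0023 × 13.1784 × (24.10 + 17.8) × √18.6 = 0.0023 × 13.1784 × 41.90 × 4.3128 = 5.4773 mm/d
Over 30 days: 5.4773 × 30 = 164.319 mm

164 mm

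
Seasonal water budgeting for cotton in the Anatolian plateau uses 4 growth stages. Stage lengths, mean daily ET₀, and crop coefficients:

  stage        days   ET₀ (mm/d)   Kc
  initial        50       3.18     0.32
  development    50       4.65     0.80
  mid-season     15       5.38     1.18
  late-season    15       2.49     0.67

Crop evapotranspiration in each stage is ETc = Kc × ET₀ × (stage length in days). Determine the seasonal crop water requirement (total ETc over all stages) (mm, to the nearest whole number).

initial: 0.32 × 3.18 × 50 = 50.88 mm
development: 0.80 × 4.65 × 50 = 186.00 mm
mid-season: 1.18 × 5.38 × 15 = 95.23 mm
late-season: 0.67 × 2.49 × 15 = 25.02 mm
Seasonal total = 357.13 mm

357 mm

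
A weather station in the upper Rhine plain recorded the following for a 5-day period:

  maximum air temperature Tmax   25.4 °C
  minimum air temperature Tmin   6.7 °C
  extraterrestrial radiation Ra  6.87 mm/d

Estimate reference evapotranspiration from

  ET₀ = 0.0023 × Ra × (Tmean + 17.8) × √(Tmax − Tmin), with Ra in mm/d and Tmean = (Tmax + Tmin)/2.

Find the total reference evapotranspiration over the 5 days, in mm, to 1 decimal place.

11.6 mm

Tmean = (25.4 + 6.7)/2 = 16.05 °C
ET₀ = 0.0023 × 6.87 × (16.05 + 17.8) × √18.7 = 0.0023 × 6.87 × 33.85 × 4.3243 = 2.3129 mm/d
Over 5 days: 2.3129 × 5 = 11.565 mm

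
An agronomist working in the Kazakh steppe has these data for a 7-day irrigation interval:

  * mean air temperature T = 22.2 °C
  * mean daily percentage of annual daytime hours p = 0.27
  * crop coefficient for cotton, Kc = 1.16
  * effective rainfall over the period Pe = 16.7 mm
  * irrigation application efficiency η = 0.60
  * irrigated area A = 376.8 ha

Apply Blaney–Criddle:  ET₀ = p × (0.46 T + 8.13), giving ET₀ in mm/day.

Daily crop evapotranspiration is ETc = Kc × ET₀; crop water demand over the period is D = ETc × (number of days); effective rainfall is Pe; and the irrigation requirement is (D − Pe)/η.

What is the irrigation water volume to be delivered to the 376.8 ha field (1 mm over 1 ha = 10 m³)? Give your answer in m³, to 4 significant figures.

147700 m³

ET₀ = 0.27 × (0.46 × 22.2 + 8.13) = 0.27 × 18.342 = 4.9523 mm/d
ETc = Kc × ET₀ = 1.16 × 4.9523 = 5.7447 mm/d
Crop demand D = ETc × 7 d = 5.7447 × 7 = 40.213 mm
D − Pe = 40.213 − 16.7 = 23.513 mm
Gross irrigation = 23.513 / 0.60 = 39.188 mm
Volume = 39.188 mm × 376.8 ha × 10 = 147660.4 m³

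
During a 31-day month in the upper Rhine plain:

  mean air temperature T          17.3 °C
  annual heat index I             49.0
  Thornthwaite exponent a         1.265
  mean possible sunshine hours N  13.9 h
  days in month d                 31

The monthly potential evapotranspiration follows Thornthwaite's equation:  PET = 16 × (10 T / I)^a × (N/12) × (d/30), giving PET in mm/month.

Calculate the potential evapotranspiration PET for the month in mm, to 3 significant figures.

10T/I = 10 × 17.3 / 49.0 = 3.5306
(10T/I)^a = 3.5306^1.265 = 4.9321
Uncorrected PET = 16 × 4.9321 = 78.914 mm
Correction = (N/12)(d/30) = (13.9/12)(31/30) = 1.1969
PET = 78.914 × 1.1969 = 94.452 mm/month

94.5 mm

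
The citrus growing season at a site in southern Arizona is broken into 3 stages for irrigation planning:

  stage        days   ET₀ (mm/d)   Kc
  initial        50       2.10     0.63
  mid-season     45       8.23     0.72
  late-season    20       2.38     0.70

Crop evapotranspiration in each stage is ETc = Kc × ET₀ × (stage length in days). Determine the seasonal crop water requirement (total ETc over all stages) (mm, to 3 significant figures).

initial: 0.63 × 2.10 × 50 = 66.15 mm
mid-season: 0.72 × 8.23 × 45 = 266.65 mm
late-season: 0.70 × 2.38 × 20 = 33.32 mm
Seasonal total = 366.12 mm

366 mm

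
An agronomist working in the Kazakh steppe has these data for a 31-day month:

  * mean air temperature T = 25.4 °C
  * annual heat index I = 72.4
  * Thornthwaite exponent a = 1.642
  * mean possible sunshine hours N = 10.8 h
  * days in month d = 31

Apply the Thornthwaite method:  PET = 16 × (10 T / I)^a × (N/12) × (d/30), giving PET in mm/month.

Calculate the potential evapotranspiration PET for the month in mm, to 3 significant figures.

117 mm

10T/I = 10 × 25.4 / 72.4 = 3.5083
(10T/I)^a = 3.5083^1.642 = 7.8532
Uncorrected PET = 16 × 7.8532 = 125.651 mm
Correction = (N/12)(d/30) = (10.8/12)(31/30) = 0.9300
PET = 125.651 × 0.9300 = 116.855 mm/month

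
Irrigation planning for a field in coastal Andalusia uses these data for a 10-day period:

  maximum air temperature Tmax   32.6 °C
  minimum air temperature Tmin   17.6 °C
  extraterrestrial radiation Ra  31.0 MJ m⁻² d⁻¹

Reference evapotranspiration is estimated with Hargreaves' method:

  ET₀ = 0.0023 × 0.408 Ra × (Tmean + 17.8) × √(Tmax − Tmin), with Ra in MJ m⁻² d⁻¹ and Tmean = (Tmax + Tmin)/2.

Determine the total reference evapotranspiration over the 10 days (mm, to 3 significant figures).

48.3 mm

Tmean = (32.6 + 17.6)/2 = 25.10 °C
0.408 Ra = 0.408 × 31.0 = 12.6480 mm/d equivalent
ET₀ = 0.0023 × 12.6480 × (25.10 + 17.8) × √15.0 = 0.0023 × 12.6480 × 42.90 × 3.8730 = 4.8334 mm/d
Over 10 days: 4.8334 × 10 = 48.334 mm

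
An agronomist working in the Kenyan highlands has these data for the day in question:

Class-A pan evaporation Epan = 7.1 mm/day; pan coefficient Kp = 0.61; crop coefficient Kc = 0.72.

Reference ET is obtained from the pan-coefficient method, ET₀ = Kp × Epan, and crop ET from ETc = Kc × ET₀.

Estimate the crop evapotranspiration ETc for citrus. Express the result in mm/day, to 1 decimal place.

ET₀ = 0.61 × 7.1 = 4.3310 mm/d
ETc = Kc × ET₀ = 0.72 × 4.3310 = 3.1183 mm/d

3.1 mm/day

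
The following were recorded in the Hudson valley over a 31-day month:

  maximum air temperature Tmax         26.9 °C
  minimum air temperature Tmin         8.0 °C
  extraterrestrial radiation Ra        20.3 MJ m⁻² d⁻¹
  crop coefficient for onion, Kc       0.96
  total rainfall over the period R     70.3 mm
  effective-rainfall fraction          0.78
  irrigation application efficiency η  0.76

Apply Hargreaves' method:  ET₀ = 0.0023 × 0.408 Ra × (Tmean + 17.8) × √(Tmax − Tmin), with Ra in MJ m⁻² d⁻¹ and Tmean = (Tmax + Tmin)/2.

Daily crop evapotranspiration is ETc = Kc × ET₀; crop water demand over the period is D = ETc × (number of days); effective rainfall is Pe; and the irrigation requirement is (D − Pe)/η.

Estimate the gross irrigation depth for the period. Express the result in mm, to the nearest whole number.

Tmean = (26.9 + 8.0)/2 = 17.45 °C
0.408 Ra = 0.408 × 20.3 = 8.2824 mm/d equivalent
ET₀ = 0.0023 × 8.2824 × (17.45 + 17.8) × √18.9 = 0.0023 × 8.2824 × 35.25 × 4.3474 = 2.9193 mm/d
ETc = Kc × ET₀ = 0.96 × 2.9193 = 2.8025 mm/d
Crop demand D = ETc × 31 d = 2.8025 × 31 = 86.878 mm
Pe = 0.78 × 70.3 = 54.834 mm
D − Pe = 86.878 − 54.834 = 32.044 mm
Gross irrigation = 32.044 / 0.76 = 42.163 mm

42 mm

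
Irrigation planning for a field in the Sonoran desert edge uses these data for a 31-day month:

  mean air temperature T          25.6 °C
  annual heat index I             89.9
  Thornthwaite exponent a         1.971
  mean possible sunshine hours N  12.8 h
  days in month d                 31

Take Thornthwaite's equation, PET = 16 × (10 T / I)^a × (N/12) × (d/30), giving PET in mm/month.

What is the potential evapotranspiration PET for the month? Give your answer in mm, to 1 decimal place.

138.7 mm

10T/I = 10 × 25.6 / 89.9 = 2.8476
(10T/I)^a = 2.8476^1.971 = 7.8664
Uncorrected PET = 16 × 7.8664 = 125.862 mm
Correction = (N/12)(d/30) = (12.8/12)(31/30) = 1.1022
PET = 125.862 × 1.1022 = 138.725 mm/month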